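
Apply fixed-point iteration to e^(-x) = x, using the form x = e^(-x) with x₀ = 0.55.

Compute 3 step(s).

Equation: e^(-x) = x
Fixed-point form: x = e^(-x)
x₀ = 0.55

x_1 = g(0.550000) = 0.576950
x_2 = g(0.576950) = 0.561609
x_3 = g(0.561609) = 0.570291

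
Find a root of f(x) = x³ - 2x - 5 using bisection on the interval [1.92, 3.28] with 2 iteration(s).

f(x) = x³ - 2x - 5
Initial interval: [1.92, 3.28]

Iteration 1:
  c_1 = (1.920000 + 3.280000)/2 = 2.600000
  f(c_1) = f(2.600000) = 7.376000
  f(a) × f(c) < 0, new interval: [1.920000, 2.600000]
Iteration 2:
  c_2 = (1.920000 + 2.600000)/2 = 2.260000
  f(c_2) = f(2.260000) = 2.023176
  f(a) × f(c) < 0, new interval: [1.920000, 2.260000]

After 2 iteration(s), the approximation is c_2 = 2.260000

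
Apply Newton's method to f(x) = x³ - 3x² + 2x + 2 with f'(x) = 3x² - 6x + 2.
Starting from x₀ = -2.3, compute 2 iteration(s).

f(x) = x³ - 3x² + 2x + 2
f'(x) = 3x² - 6x + 2
x₀ = -2.3

Newton-Raphson formula: x_{n+1} = x_n - f(x_n)/f'(x_n)

Iteration 1:
  f(-2.300000) = -30.637000
  f'(-2.300000) = 31.670000
  x_1 = -2.300000 - (-30.637000)/31.670000 = -1.332618
Iteration 2:
  f(-1.332618) = -8.359400
  f'(-1.332618) = 15.323315
  x_2 = -1.332618 - (-8.359400)/15.323315 = -0.787083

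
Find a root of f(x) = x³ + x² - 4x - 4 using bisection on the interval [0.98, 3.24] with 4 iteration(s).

f(x) = x³ + x² - 4x - 4
Initial interval: [0.98, 3.24]

Iteration 1:
  c_1 = (0.980000 + 3.240000)/2 = 2.110000
  f(c_1) = f(2.110000) = 1.406031
  f(a) × f(c) < 0, new interval: [0.980000, 2.110000]
Iteration 2:
  c_2 = (0.980000 + 2.110000)/2 = 1.545000
  f(c_2) = f(1.545000) = -4.105021
  f(a) × f(c) ≥ 0, new interval: [1.545000, 2.110000]
Iteration 3:
  c_3 = (1.545000 + 2.110000)/2 = 1.827500
  f(c_3) = f(1.827500) = -1.866839
  f(a) × f(c) ≥ 0, new interval: [1.827500, 2.110000]
Iteration 4:
  c_4 = (1.827500 + 2.110000)/2 = 1.968750
  f(c_4) = f(1.968750) = -0.368195
  f(a) × f(c) ≥ 0, new interval: [1.968750, 2.110000]

After 4 iteration(s), the approximation is c_4 = 1.968750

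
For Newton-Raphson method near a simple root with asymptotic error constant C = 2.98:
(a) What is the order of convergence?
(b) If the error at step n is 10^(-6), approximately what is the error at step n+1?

(a) Newton-Raphson has quadratic (order 2) convergence near simple roots.
    This means |e_{n+1}| ≈ C|e_n|².

(b) With |e_n| = 10^(-6) and C = 2.98:
    |e_{n+1}| ≈ 2.98 × (10^(-6))² = 2.98 × 10^(-12)

(a) 2 (quadratic); (b) |e_{n+1}| ≈ 2.980e-12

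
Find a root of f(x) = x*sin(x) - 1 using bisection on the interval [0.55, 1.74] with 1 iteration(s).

f(x) = x*sin(x) - 1
Initial interval: [0.55, 1.74]

Iteration 1:
  c_1 = (0.550000 + 1.740000)/2 = 1.145000
  f(c_1) = f(1.145000) = 0.042763
  f(a) × f(c) < 0, new interval: [0.550000, 1.145000]

After 1 iteration(s), the approximation is c_1 = 1.145000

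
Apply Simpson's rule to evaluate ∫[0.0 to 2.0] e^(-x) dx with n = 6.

f(x) = e^(-x)
a = 0.0, b = 2.0, n = 6
h = (b - a)/n = 0.333333

Simpson's rule: (h/3)[f(x₀) + 4f(x₁) + 2f(x₂) + ... + f(xₙ)]

x_0 = 0.0000, f(x_0) = 1.000000, coefficient = 1
x_1 = 0.3333, f(x_1) = 0.716531, coefficient = 4
x_2 = 0.6667, f(x_2) = 0.513417, coefficient = 2
x_3 = 1.0000, f(x_3) = 0.367879, coefficient = 4
x_4 = 1.3333, f(x_4) = 0.263597, coefficient = 2
x_5 = 1.6667, f(x_5) = 0.188876, coefficient = 4
x_6 = 2.0000, f(x_6) = 0.135335, coefficient = 1

I ≈ (0.333333/3) × 7.782509 = 0.864723
Exact value: 0.864665
Error: 0.000059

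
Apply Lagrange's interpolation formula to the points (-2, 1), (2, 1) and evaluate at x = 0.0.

Lagrange interpolation formula:
P(x) = Σ yᵢ × Lᵢ(x)
where Lᵢ(x) = Π_{j≠i} (x - xⱼ)/(xᵢ - xⱼ)

L_0(0.0) = (0.0 - 2)/(-2 - 2) = 0.500000
L_1(0.0) = (0.0 - (-2))/(2 - (-2)) = 0.500000

P(0.0) = 1×L_0(0.0) + 1×L_1(0.0)
P(0.0) = 1.000000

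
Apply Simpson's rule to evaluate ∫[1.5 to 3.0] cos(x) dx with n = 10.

f(x) = cos(x)
a = 1.5, b = 3.0, n = 10
h = (b - a)/n = 0.150000

Simpson's rule: (h/3)[f(x₀) + 4f(x₁) + 2f(x₂) + ... + f(xₙ)]

x_0 = 1.5000, f(x_0) = 0.070737, coefficient = 1
x_1 = 1.6500, f(x_1) = -0.079121, coefficient = 4
x_2 = 1.8000, f(x_2) = -0.227202, coefficient = 2
x_3 = 1.9500, f(x_3) = -0.370181, coefficient = 4
x_4 = 2.1000, f(x_4) = -0.504846, coefficient = 2
x_5 = 2.2500, f(x_5) = -0.628174, coefficient = 4
x_6 = 2.4000, f(x_6) = -0.737394, coefficient = 2
x_7 = 2.5500, f(x_7) = -0.830054, coefficient = 4
x_8 = 2.7000, f(x_8) = -0.904072, coefficient = 2
x_9 = 2.8500, f(x_9) = -0.957787, coefficient = 4
x_10 = 3.0000, f(x_10) = -0.989992, coefficient = 1

I ≈ (0.150000/3) × -17.127548 = -0.856377
Exact value: -0.856375
Error: 0.000002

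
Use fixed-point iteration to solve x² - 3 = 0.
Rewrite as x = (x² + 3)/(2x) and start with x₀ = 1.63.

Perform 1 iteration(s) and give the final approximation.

Equation: x² - 3 = 0
Fixed-point form: x = (x² + 3)/(2x)
x₀ = 1.63

x_1 = g(1.630000) = 1.735245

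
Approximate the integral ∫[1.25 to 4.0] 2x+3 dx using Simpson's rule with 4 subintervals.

f(x) = 2x+3
a = 1.25, b = 4.0, n = 4
h = (b - a)/n = 0.687500

Simpson's rule: (h/3)[f(x₀) + 4f(x₁) + 2f(x₂) + ... + f(xₙ)]

x_0 = 1.2500, f(x_0) = 5.500000, coefficient = 1
x_1 = 1.9375, f(x_1) = 6.875000, coefficient = 4
x_2 = 2.6250, f(x_2) = 8.250000, coefficient = 2
x_3 = 3.3125, f(x_3) = 9.625000, coefficient = 4
x_4 = 4.0000, f(x_4) = 11.000000, coefficient = 1

I ≈ (0.687500/3) × 99.000000 = 22.687500
Exact value: 22.687500
Error: 0.000000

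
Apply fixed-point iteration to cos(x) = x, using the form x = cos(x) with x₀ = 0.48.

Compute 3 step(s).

Equation: cos(x) = x
Fixed-point form: x = cos(x)
x₀ = 0.48

x_1 = g(0.480000) = 0.886995
x_2 = g(0.886995) = 0.631744
x_3 = g(0.631744) = 0.806999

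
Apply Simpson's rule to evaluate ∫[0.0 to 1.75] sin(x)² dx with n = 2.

f(x) = sin(x)²
a = 0.0, b = 1.75, n = 2
h = (b - a)/n = 0.875000

Simpson's rule: (h/3)[f(x₀) + 4f(x₁) + 2f(x₂) + ... + f(xₙ)]

x_0 = 0.0000, f(x_0) = 0.000000, coefficient = 1
x_1 = 0.8750, f(x_1) = 0.589123, coefficient = 4
x_2 = 1.7500, f(x_2) = 0.968228, coefficient = 1

I ≈ (0.875000/3) × 3.324720 = 0.969710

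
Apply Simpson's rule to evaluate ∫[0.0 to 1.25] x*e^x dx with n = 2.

f(x) = x*e^x
a = 0.0, b = 1.25, n = 2
h = (b - a)/n = 0.625000

Simpson's rule: (h/3)[f(x₀) + 4f(x₁) + 2f(x₂) + ... + f(xₙ)]

x_0 = 0.0000, f(x_0) = 0.000000, coefficient = 1
x_1 = 0.6250, f(x_1) = 1.167654, coefficient = 4
x_2 = 1.2500, f(x_2) = 4.362929, coefficient = 1

I ≈ (0.625000/3) × 9.033544 = 1.881988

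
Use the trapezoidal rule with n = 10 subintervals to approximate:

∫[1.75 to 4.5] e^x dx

f(x) = e^x
a = 1.75, b = 4.5, n = 10
h = (b - a)/n = 0.275000

Trapezoidal rule: (h/2)[f(x₀) + 2f(x₁) + 2f(x₂) + ... + f(xₙ)]

x_0 = 1.7500, f(x_0) = 5.754603, coefficient = 1
x_1 = 2.0250, f(x_1) = 7.576111, coefficient = 2
x_2 = 2.3000, f(x_2) = 9.974182, coefficient = 2
x_3 = 2.5750, f(x_3) = 13.131317, coefficient = 2
x_4 = 2.8500, f(x_4) = 17.287782, coefficient = 2
x_5 = 3.1250, f(x_5) = 22.759895, coefficient = 2
x_6 = 3.4000, f(x_6) = 29.964100, coefficient = 2
x_7 = 3.6750, f(x_7) = 39.448657, coefficient = 2
x_8 = 3.9500, f(x_8) = 51.935367, coefficient = 2
x_9 = 4.2250, f(x_9) = 68.374504, coefficient = 2
x_10 = 4.5000, f(x_10) = 90.017131, coefficient = 1

I ≈ (0.275000/2) × 616.675564 = 84.792890
Exact value: 84.262529
Error: 0.530361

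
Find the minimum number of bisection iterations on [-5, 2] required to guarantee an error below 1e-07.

We need (b-a)/2^n ≤ 1e-07
(2 - (-5))/2^n ≤ 1e-07
7/2^n ≤ 1e-07
2^n ≥ 70000000
n ≥ log₂(70000000) = 26.06
n ≥ 27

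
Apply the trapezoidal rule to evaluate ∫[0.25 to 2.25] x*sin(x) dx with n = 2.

f(x) = x*sin(x)
a = 0.25, b = 2.25, n = 2
h = (b - a)/n = 1.000000

Trapezoidal rule: (h/2)[f(x₀) + 2f(x₁) + 2f(x₂) + ... + f(xₙ)]

x_0 = 0.2500, f(x_0) = 0.061851, coefficient = 1
x_1 = 1.2500, f(x_1) = 1.186231, coefficient = 2
x_2 = 2.2500, f(x_2) = 1.750665, coefficient = 1

I ≈ (1.000000/2) × 4.184977 = 2.092489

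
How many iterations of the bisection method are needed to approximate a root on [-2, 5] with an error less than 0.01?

We need (b-a)/2^n ≤ 0.01
(5 - (-2))/2^n ≤ 0.01
7/2^n ≤ 0.01
2^n ≥ 700
n ≥ log₂(700) = 9.45
n ≥ 10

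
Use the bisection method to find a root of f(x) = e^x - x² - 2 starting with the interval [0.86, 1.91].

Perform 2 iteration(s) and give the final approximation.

f(x) = e^x - x² - 2
Initial interval: [0.86, 1.91]

Iteration 1:
  c_1 = (0.860000 + 1.910000)/2 = 1.385000
  f(c_1) = f(1.385000) = 0.076601
  f(a) × f(c) < 0, new interval: [0.860000, 1.385000]
Iteration 2:
  c_2 = (0.860000 + 1.385000)/2 = 1.122500
  f(c_2) = f(1.122500) = -0.187480
  f(a) × f(c) ≥ 0, new interval: [1.122500, 1.385000]

After 2 iteration(s), the approximation is c_2 = 1.122500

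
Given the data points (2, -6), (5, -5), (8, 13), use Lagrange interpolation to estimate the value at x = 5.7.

Lagrange interpolation formula:
P(x) = Σ yᵢ × Lᵢ(x)
where Lᵢ(x) = Π_{j≠i} (x - xⱼ)/(xᵢ - xⱼ)

L_0(5.7) = (5.7 - 5)/(2 - 5) × (5.7 - 8)/(2 - 8) = -0.089444
L_1(5.7) = (5.7 - 2)/(5 - 2) × (5.7 - 8)/(5 - 8) = 0.945556
L_2(5.7) = (5.7 - 2)/(8 - 2) × (5.7 - 5)/(8 - 5) = 0.143889

P(5.7) = (-6)×L_0(5.7) + (-5)×L_1(5.7) + 13×L_2(5.7)
P(5.7) = -2.320556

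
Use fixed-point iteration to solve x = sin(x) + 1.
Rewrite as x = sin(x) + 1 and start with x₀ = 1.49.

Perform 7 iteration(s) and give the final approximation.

Equation: x = sin(x) + 1
Fixed-point form: x = sin(x) + 1
x₀ = 1.49

x_1 = g(1.490000) = 1.996738
x_2 = g(1.996738) = 1.910650
x_3 = g(1.910650) = 1.942803
x_4 = g(1.942803) = 1.931600
x_5 = g(1.931600) = 1.935614
x_6 = g(1.935614) = 1.934189
x_7 = g(1.934189) = 1.934696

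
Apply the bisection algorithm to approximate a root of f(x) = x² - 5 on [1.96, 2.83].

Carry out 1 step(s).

f(x) = x² - 5
Initial interval: [1.96, 2.83]

Iteration 1:
  c_1 = (1.960000 + 2.830000)/2 = 2.395000
  f(c_1) = f(2.395000) = 0.736025
  f(a) × f(c) < 0, new interval: [1.960000, 2.395000]

After 1 iteration(s), the approximation is c_1 = 2.395000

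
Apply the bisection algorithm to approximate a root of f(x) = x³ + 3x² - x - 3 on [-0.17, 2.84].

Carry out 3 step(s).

f(x) = x³ + 3x² - x - 3
Initial interval: [-0.17, 2.84]

Iteration 1:
  c_1 = (-0.170000 + 2.840000)/2 = 1.335000
  f(c_1) = f(1.335000) = 3.390945
  f(a) × f(c) < 0, new interval: [-0.170000, 1.335000]
Iteration 2:
  c_2 = (-0.170000 + 1.335000)/2 = 0.582500
  f(c_2) = f(0.582500) = -2.366935
  f(a) × f(c) ≥ 0, new interval: [0.582500, 1.335000]
Iteration 3:
  c_3 = (0.582500 + 1.335000)/2 = 0.958750
  f(c_3) = f(0.958750) = -0.319861
  f(a) × f(c) ≥ 0, new interval: [0.958750, 1.335000]

After 3 iteration(s), the approximation is c_3 = 0.958750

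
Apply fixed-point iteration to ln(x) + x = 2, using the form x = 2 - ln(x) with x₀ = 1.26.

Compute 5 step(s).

Equation: ln(x) + x = 2
Fixed-point form: x = 2 - ln(x)
x₀ = 1.26

x_1 = g(1.260000) = 1.768888
x_2 = g(1.768888) = 1.429649
x_3 = g(1.429649) = 1.642571
x_4 = g(1.642571) = 1.503737
x_5 = g(1.503737) = 1.592047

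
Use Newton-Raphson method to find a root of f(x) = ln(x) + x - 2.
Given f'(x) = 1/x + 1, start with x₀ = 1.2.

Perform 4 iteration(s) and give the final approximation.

f(x) = ln(x) + x - 2
f'(x) = 1/x + 1
x₀ = 1.2

Newton-Raphson formula: x_{n+1} = x_n - f(x_n)/f'(x_n)

Iteration 1:
  f(1.200000) = -0.617678
  f'(1.200000) = 1.833333
  x_1 = 1.200000 - (-0.617678)/1.833333 = 1.536916
Iteration 2:
  f(1.536916) = -0.033307
  f'(1.536916) = 1.650654
  x_2 = 1.536916 - (-0.033307)/1.650654 = 1.557094
Iteration 3:
  f(1.557094) = -0.000085
  f'(1.557094) = 1.642222
  x_3 = 1.557094 - (-0.000085)/1.642222 = 1.557146
Iteration 4:
  f(1.557146) = 0.000000
  f'(1.557146) = 1.642201
  x_4 = 1.557146 - 0.000000/1.642201 = 1.557146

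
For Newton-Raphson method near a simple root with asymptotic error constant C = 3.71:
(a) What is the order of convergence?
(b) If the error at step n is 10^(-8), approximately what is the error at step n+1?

(a) Newton-Raphson has quadratic (order 2) convergence near simple roots.
    This means |e_{n+1}| ≈ C|e_n|².

(b) With |e_n| = 10^(-8) and C = 3.71:
    |e_{n+1}| ≈ 3.71 × (10^(-8))² = 3.71 × 10^(-16)

(a) 2 (quadratic); (b) |e_{n+1}| ≈ 3.710e-16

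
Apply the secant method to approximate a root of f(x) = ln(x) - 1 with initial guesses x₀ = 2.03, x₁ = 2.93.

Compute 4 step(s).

f(x) = ln(x) - 1
x₀ = 2.03, x₁ = 2.93

Secant formula: x_{n+1} = x_n - f(x_n)(x_n - x_{n-1})/(f(x_n) - f(x_{n-1}))

Iteration 1:
  f(2.030000) = -0.291964
  f(2.930000) = 0.075002
  x_2 = 2.930000 - 0.075002×(2.930000 - 2.030000)/(0.075002 - (-0.291964))
       = 2.746054
Iteration 2:
  f(2.930000) = 0.075002
  f(2.746054) = 0.010165
  x_3 = 2.746054 - 0.010165×(2.746054 - 2.930000)/(0.010165 - 0.075002)
       = 2.717216
Iteration 3:
  f(2.746054) = 0.010165
  f(2.717216) = -0.000392
  x_4 = 2.717216 - (-0.000392)×(2.717216 - 2.746054)/(-0.000392 - 0.010165)
       = 2.718287
Iteration 4:
  f(2.717216) = -0.000392
  f(2.718287) = 0.000002
  x_5 = 2.718287 - 0.000002×(2.718287 - 2.717216)/(0.000002 - (-0.000392))
       = 2.718282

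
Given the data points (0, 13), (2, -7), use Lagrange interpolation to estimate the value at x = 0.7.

Lagrange interpolation formula:
P(x) = Σ yᵢ × Lᵢ(x)
where Lᵢ(x) = Π_{j≠i} (x - xⱼ)/(xᵢ - xⱼ)

L_0(0.7) = (0.7 - 2)/(0 - 2) = 0.650000
L_1(0.7) = (0.7 - 0)/(2 - 0) = 0.350000

P(0.7) = 13×L_0(0.7) + (-7)×L_1(0.7)
P(0.7) = 6.000000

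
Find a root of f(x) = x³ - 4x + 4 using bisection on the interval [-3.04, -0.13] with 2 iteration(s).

f(x) = x³ - 4x + 4
Initial interval: [-3.04, -0.13]

Iteration 1:
  c_1 = (-3.040000 + (-0.130000))/2 = -1.585000
  f(c_1) = f(-1.585000) = 6.358123
  f(a) × f(c) < 0, new interval: [-3.040000, -1.585000]
Iteration 2:
  c_2 = (-3.040000 + (-1.585000))/2 = -2.312500
  f(c_2) = f(-2.312500) = 0.883545
  f(a) × f(c) < 0, new interval: [-3.040000, -2.312500]

After 2 iteration(s), the approximation is c_2 = -2.312500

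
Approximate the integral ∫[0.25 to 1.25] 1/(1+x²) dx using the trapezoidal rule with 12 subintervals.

f(x) = 1/(1+x²)
a = 0.25, b = 1.25, n = 12
h = (b - a)/n = 0.083333

Trapezoidal rule: (h/2)[f(x₀) + 2f(x₁) + 2f(x₂) + ... + f(xₙ)]

x_0 = 0.2500, f(x_0) = 0.941176, coefficient = 1
x_1 = 0.3333, f(x_1) = 0.900000, coefficient = 2
x_2 = 0.4167, f(x_2) = 0.852071, coefficient = 2
x_3 = 0.5000, f(x_3) = 0.800000, coefficient = 2
x_4 = 0.5833, f(x_4) = 0.746114, coefficient = 2
x_5 = 0.6667, f(x_5) = 0.692308, coefficient = 2
x_6 = 0.7500, f(x_6) = 0.640000, coefficient = 2
x_7 = 0.8333, f(x_7) = 0.590164, coefficient = 2
x_8 = 0.9167, f(x_8) = 0.543396, coefficient = 2
x_9 = 1.0000, f(x_9) = 0.500000, coefficient = 2
x_10 = 1.0833, f(x_10) = 0.460064, coefficient = 2
x_11 = 1.1667, f(x_11) = 0.423529, coefficient = 2
x_12 = 1.2500, f(x_12) = 0.390244, coefficient = 1

I ≈ (0.083333/2) × 15.626713 = 0.651113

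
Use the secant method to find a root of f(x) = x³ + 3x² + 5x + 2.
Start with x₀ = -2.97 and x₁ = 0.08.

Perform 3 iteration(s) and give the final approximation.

f(x) = x³ + 3x² + 5x + 2
x₀ = -2.97, x₁ = 0.08

Secant formula: x_{n+1} = x_n - f(x_n)(x_n - x_{n-1})/(f(x_n) - f(x_{n-1}))

Iteration 1:
  f(-2.970000) = -12.585373
  f(0.080000) = 2.419712
  x_2 = 0.080000 - 2.419712×(0.080000 - (-2.970000))/(2.419712 - (-12.585373))
       = -0.411841
Iteration 2:
  f(0.080000) = 2.419712
  f(-0.411841) = 0.379779
  x_3 = -0.411841 - 0.379779×(-0.411841 - 0.080000)/(0.379779 - 2.419712)
       = -0.503409
Iteration 3:
  f(-0.411841) = 0.379779
  f(-0.503409) = 0.115643
  x_4 = -0.503409 - 0.115643×(-0.503409 - (-0.411841))/(0.115643 - 0.379779)
       = -0.543499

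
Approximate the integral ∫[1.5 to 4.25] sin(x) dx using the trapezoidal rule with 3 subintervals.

f(x) = sin(x)
a = 1.5, b = 4.25, n = 3
h = (b - a)/n = 0.916667

Trapezoidal rule: (h/2)[f(x₀) + 2f(x₁) + 2f(x₂) + ... + f(xₙ)]

x_0 = 1.5000, f(x_0) = 0.997495, coefficient = 1
x_1 = 2.4167, f(x_1) = 0.663080, coefficient = 2
x_2 = 3.3333, f(x_2) = -0.190568, coefficient = 2
x_3 = 4.2500, f(x_3) = -0.894989, coefficient = 1

I ≈ (0.916667/2) × 1.047530 = 0.480118
Exact value: 0.516825
Error: 0.036707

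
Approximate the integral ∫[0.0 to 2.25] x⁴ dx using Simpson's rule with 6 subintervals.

f(x) = x⁴
a = 0.0, b = 2.25, n = 6
h = (b - a)/n = 0.375000

Simpson's rule: (h/3)[f(x₀) + 4f(x₁) + 2f(x₂) + ... + f(xₙ)]

x_0 = 0.0000, f(x_0) = 0.000000, coefficient = 1
x_1 = 0.3750, f(x_1) = 0.019775, coefficient = 4
x_2 = 0.7500, f(x_2) = 0.316406, coefficient = 2
x_3 = 1.1250, f(x_3) = 1.601807, coefficient = 4
x_4 = 1.5000, f(x_4) = 5.062500, coefficient = 2
x_5 = 1.8750, f(x_5) = 12.359619, coefficient = 4
x_6 = 2.2500, f(x_6) = 25.628906, coefficient = 1

I ≈ (0.375000/3) × 92.311523 = 11.538940
Exact value: 11.533008
Error: 0.005933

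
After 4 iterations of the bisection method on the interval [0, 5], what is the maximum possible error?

Bisection error bound: |error| ≤ (b-a)/2^n
|error| ≤ (5 - 0)/2^4 = 5/2^4
|error| ≤ 0.3125000000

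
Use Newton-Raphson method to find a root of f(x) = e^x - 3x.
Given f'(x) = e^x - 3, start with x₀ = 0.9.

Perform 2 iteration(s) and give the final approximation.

f(x) = e^x - 3x
f'(x) = e^x - 3
x₀ = 0.9

Newton-Raphson formula: x_{n+1} = x_n - f(x_n)/f'(x_n)

Iteration 1:
  f(0.900000) = -0.240397
  f'(0.900000) = -0.540397
  x_1 = 0.900000 - (-0.240397)/(-0.540397) = 0.455148
Iteration 2:
  f(0.455148) = 0.210963
  f'(0.455148) = -1.423594
  x_2 = 0.455148 - 0.210963/(-1.423594) = 0.603338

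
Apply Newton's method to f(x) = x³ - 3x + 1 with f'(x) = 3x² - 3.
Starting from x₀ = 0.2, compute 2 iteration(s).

f(x) = x³ - 3x + 1
f'(x) = 3x² - 3
x₀ = 0.2

Newton-Raphson formula: x_{n+1} = x_n - f(x_n)/f'(x_n)

Iteration 1:
  f(0.200000) = 0.408000
  f'(0.200000) = -2.880000
  x_1 = 0.200000 - 0.408000/(-2.880000) = 0.341667
Iteration 2:
  f(0.341667) = 0.014885
  f'(0.341667) = -2.649792
  x_2 = 0.341667 - 0.014885/(-2.649792) = 0.347284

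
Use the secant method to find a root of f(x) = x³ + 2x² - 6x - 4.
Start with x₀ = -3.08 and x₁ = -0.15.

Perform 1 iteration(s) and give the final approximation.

f(x) = x³ + 2x² - 6x - 4
x₀ = -3.08, x₁ = -0.15

Secant formula: x_{n+1} = x_n - f(x_n)(x_n - x_{n-1})/(f(x_n) - f(x_{n-1}))

Iteration 1:
  f(-3.080000) = 4.234688
  f(-0.150000) = -3.058375
  x_2 = -0.150000 - (-3.058375)×(-0.150000 - (-3.080000))/(-3.058375 - 4.234688)
       = -1.378707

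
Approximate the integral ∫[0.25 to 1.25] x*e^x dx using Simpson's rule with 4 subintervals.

f(x) = x*e^x
a = 0.25, b = 1.25, n = 4
h = (b - a)/n = 0.250000

Simpson's rule: (h/3)[f(x₀) + 4f(x₁) + 2f(x₂) + ... + f(xₙ)]

x_0 = 0.2500, f(x_0) = 0.321006, coefficient = 1
x_1 = 0.5000, f(x_1) = 0.824361, coefficient = 4
x_2 = 0.7500, f(x_2) = 1.587750, coefficient = 2
x_3 = 1.0000, f(x_3) = 2.718282, coefficient = 4
x_4 = 1.2500, f(x_4) = 4.362929, coefficient = 1

I ≈ (0.250000/3) × 22.030005 = 1.835834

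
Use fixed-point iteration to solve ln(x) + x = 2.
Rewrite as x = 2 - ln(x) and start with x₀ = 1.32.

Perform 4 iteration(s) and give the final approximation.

Equation: ln(x) + x = 2
Fixed-point form: x = 2 - ln(x)
x₀ = 1.32

x_1 = g(1.320000) = 1.722368
x_2 = g(1.722368) = 1.456300
x_3 = g(1.456300) = 1.624101
x_4 = g(1.624101) = 1.515045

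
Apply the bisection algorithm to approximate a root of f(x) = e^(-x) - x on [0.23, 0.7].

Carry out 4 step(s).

f(x) = e^(-x) - x
Initial interval: [0.23, 0.7]

Iteration 1:
  c_1 = (0.230000 + 0.700000)/2 = 0.465000
  f(c_1) = f(0.465000) = 0.163135
  f(a) × f(c) ≥ 0, new interval: [0.465000, 0.700000]
Iteration 2:
  c_2 = (0.465000 + 0.700000)/2 = 0.582500
  f(c_2) = f(0.582500) = -0.024000
  f(a) × f(c) < 0, new interval: [0.465000, 0.582500]
Iteration 3:
  c_3 = (0.465000 + 0.582500)/2 = 0.523750
  f(c_3) = f(0.523750) = 0.068545
  f(a) × f(c) ≥ 0, new interval: [0.523750, 0.582500]
Iteration 4:
  c_4 = (0.523750 + 0.582500)/2 = 0.553125
  f(c_4) = f(0.553125) = 0.022025
  f(a) × f(c) ≥ 0, new interval: [0.553125, 0.582500]

After 4 iteration(s), the approximation is c_4 = 0.553125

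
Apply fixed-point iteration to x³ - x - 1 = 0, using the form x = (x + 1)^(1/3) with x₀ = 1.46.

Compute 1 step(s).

Equation: x³ - x - 1 = 0
Fixed-point form: x = (x + 1)^(1/3)
x₀ = 1.46

x_1 = g(1.460000) = 1.349931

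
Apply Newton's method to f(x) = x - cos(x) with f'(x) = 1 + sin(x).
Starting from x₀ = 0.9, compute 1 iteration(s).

f(x) = x - cos(x)
f'(x) = 1 + sin(x)
x₀ = 0.9

Newton-Raphson formula: x_{n+1} = x_n - f(x_n)/f'(x_n)

Iteration 1:
  f(0.900000) = 0.278390
  f'(0.900000) = 1.783327
  x_1 = 0.900000 - 0.278390/1.783327 = 0.743893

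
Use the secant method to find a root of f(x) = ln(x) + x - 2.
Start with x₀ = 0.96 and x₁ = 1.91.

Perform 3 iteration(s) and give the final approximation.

f(x) = ln(x) + x - 2
x₀ = 0.96, x₁ = 1.91

Secant formula: x_{n+1} = x_n - f(x_n)(x_n - x_{n-1})/(f(x_n) - f(x_{n-1}))

Iteration 1:
  f(0.960000) = -1.080822
  f(1.910000) = 0.557103
  x_2 = 1.910000 - 0.557103×(1.910000 - 0.960000)/(0.557103 - (-1.080822))
       = 1.586879
Iteration 2:
  f(1.910000) = 0.557103
  f(1.586879) = 0.048648
  x_3 = 1.586879 - 0.048648×(1.586879 - 1.910000)/(0.048648 - 0.557103)
       = 1.555963
Iteration 3:
  f(1.586879) = 0.048648
  f(1.555963) = -0.001942
  x_4 = 1.555963 - (-0.001942)×(1.555963 - 1.586879)/(-0.001942 - 0.048648)
       = 1.557150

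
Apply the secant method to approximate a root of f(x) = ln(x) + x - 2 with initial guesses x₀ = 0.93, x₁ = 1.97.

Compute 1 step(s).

f(x) = ln(x) + x - 2
x₀ = 0.93, x₁ = 1.97

Secant formula: x_{n+1} = x_n - f(x_n)(x_n - x_{n-1})/(f(x_n) - f(x_{n-1}))

Iteration 1:
  f(0.930000) = -1.142571
  f(1.970000) = 0.648034
  x_2 = 1.970000 - 0.648034×(1.970000 - 0.930000)/(0.648034 - (-1.142571))
       = 1.593616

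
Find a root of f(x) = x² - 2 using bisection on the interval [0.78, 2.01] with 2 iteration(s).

f(x) = x² - 2
Initial interval: [0.78, 2.01]

Iteration 1:
  c_1 = (0.780000 + 2.010000)/2 = 1.395000
  f(c_1) = f(1.395000) = -0.053975
  f(a) × f(c) ≥ 0, new interval: [1.395000, 2.010000]
Iteration 2:
  c_2 = (1.395000 + 2.010000)/2 = 1.702500
  f(c_2) = f(1.702500) = 0.898506
  f(a) × f(c) < 0, new interval: [1.395000, 1.702500]

After 2 iteration(s), the approximation is c_2 = 1.702500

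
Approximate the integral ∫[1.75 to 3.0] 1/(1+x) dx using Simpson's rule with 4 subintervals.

f(x) = 1/(1+x)
a = 1.75, b = 3.0, n = 4
h = (b - a)/n = 0.312500

Simpson's rule: (h/3)[f(x₀) + 4f(x₁) + 2f(x₂) + ... + f(xₙ)]

x_0 = 1.7500, f(x_0) = 0.363636, coefficient = 1
x_1 = 2.0625, f(x_1) = 0.326531, coefficient = 4
x_2 = 2.3750, f(x_2) = 0.296296, coefficient = 2
x_3 = 2.6875, f(x_3) = 0.271186, coefficient = 4
x_4 = 3.0000, f(x_4) = 0.250000, coefficient = 1

I ≈ (0.312500/3) × 3.597097 = 0.374698
Exact value: 0.374693
Error: 0.000004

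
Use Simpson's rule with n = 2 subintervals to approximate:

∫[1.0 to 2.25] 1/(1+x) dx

f(x) = 1/(1+x)
a = 1.0, b = 2.25, n = 2
h = (b - a)/n = 0.625000

Simpson's rule: (h/3)[f(x₀) + 4f(x₁) + 2f(x₂) + ... + f(xₙ)]

x_0 = 1.0000, f(x_0) = 0.500000, coefficient = 1
x_1 = 1.6250, f(x_1) = 0.380952, coefficient = 4
x_2 = 2.2500, f(x_2) = 0.307692, coefficient = 1

I ≈ (0.625000/3) × 2.331502 = 0.485730
Exact value: 0.485508
Error: 0.000222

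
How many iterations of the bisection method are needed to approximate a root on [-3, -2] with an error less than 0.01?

We need (b-a)/2^n ≤ 0.01
(-2 - (-3))/2^n ≤ 0.01
1/2^n ≤ 0.01
2^n ≥ 100
n ≥ log₂(100) = 6.64
n ≥ 7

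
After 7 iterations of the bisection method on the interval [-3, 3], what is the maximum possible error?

Bisection error bound: |error| ≤ (b-a)/2^n
|error| ≤ (3 - (-3))/2^7 = 6/2^7
|error| ≤ 0.0468750000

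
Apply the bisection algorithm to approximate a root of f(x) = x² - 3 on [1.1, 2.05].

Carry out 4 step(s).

f(x) = x² - 3
Initial interval: [1.1, 2.05]

Iteration 1:
  c_1 = (1.100000 + 2.050000)/2 = 1.575000
  f(c_1) = f(1.575000) = -0.519375
  f(a) × f(c) ≥ 0, new interval: [1.575000, 2.050000]
Iteration 2:
  c_2 = (1.575000 + 2.050000)/2 = 1.812500
  f(c_2) = f(1.812500) = 0.285156
  f(a) × f(c) < 0, new interval: [1.575000, 1.812500]
Iteration 3:
  c_3 = (1.575000 + 1.812500)/2 = 1.693750
  f(c_3) = f(1.693750) = -0.131211
  f(a) × f(c) ≥ 0, new interval: [1.693750, 1.812500]
Iteration 4:
  c_4 = (1.693750 + 1.812500)/2 = 1.753125
  f(c_4) = f(1.753125) = 0.073447
  f(a) × f(c) < 0, new interval: [1.693750, 1.753125]

After 4 iteration(s), the approximation is c_4 = 1.753125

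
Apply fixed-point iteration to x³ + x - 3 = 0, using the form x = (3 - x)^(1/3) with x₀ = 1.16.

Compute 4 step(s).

Equation: x³ + x - 3 = 0
Fixed-point form: x = (3 - x)^(1/3)
x₀ = 1.16

x_1 = g(1.160000) = 1.225385
x_2 = g(1.225385) = 1.210695
x_3 = g(1.210695) = 1.214026
x_4 = g(1.214026) = 1.213272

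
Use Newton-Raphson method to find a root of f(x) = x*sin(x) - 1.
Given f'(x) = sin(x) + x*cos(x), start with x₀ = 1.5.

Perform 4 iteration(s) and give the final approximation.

f(x) = x*sin(x) - 1
f'(x) = sin(x) + x*cos(x)
x₀ = 1.5

Newton-Raphson formula: x_{n+1} = x_n - f(x_n)/f'(x_n)

Iteration 1:
  f(1.500000) = 0.496242
  f'(1.500000) = 1.103601
  x_1 = 1.500000 - 0.496242/1.103601 = 1.050342
Iteration 2:
  f(1.050342) = -0.088730
  f'(1.050342) = 1.389902
  x_2 = 1.050342 - (-0.088730)/1.389902 = 1.114181
Iteration 3:
  f(1.114181) = 0.000033
  f'(1.114181) = 1.388807
  x_3 = 1.114181 - 0.000033/1.388807 = 1.114157
Iteration 4:
  f(1.114157) = 0.000000
  f'(1.114157) = 1.388809
  x_4 = 1.114157 - 0.000000/1.388809 = 1.114157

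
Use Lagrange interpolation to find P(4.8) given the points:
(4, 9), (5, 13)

Lagrange interpolation formula:
P(x) = Σ yᵢ × Lᵢ(x)
where Lᵢ(x) = Π_{j≠i} (x - xⱼ)/(xᵢ - xⱼ)

L_0(4.8) = (4.8 - 5)/(4 - 5) = 0.200000
L_1(4.8) = (4.8 - 4)/(5 - 4) = 0.800000

P(4.8) = 9×L_0(4.8) + 13×L_1(4.8)
P(4.8) = 12.200000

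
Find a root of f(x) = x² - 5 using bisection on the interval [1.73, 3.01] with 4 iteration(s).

f(x) = x² - 5
Initial interval: [1.73, 3.01]

Iteration 1:
  c_1 = (1.730000 + 3.010000)/2 = 2.370000
  f(c_1) = f(2.370000) = 0.616900
  f(a) × f(c) < 0, new interval: [1.730000, 2.370000]
Iteration 2:
  c_2 = (1.730000 + 2.370000)/2 = 2.050000
  f(c_2) = f(2.050000) = -0.797500
  f(a) × f(c) ≥ 0, new interval: [2.050000, 2.370000]
Iteration 3:
  c_3 = (2.050000 + 2.370000)/2 = 2.210000
  f(c_3) = f(2.210000) = -0.115900
  f(a) × f(c) ≥ 0, new interval: [2.210000, 2.370000]
Iteration 4:
  c_4 = (2.210000 + 2.370000)/2 = 2.290000
  f(c_4) = f(2.290000) = 0.244100
  f(a) × f(c) < 0, new interval: [2.210000, 2.290000]

After 4 iteration(s), the approximation is c_4 = 2.290000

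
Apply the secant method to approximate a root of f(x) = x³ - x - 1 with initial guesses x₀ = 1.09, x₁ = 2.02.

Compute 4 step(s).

f(x) = x³ - x - 1
x₀ = 1.09, x₁ = 2.02

Secant formula: x_{n+1} = x_n - f(x_n)(x_n - x_{n-1})/(f(x_n) - f(x_{n-1}))

Iteration 1:
  f(1.090000) = -0.794971
  f(2.020000) = 5.222408
  x_2 = 2.020000 - 5.222408×(2.020000 - 1.090000)/(5.222408 - (-0.794971))
       = 1.212865
Iteration 2:
  f(2.020000) = 5.222408
  f(1.212865) = -0.428692
  x_3 = 1.212865 - (-0.428692)×(1.212865 - 2.020000)/(-0.428692 - 5.222408)
       = 1.274094
Iteration 3:
  f(1.212865) = -0.428692
  f(1.274094) = -0.205838
  x_4 = 1.274094 - (-0.205838)×(1.274094 - 1.212865)/(-0.205838 - (-0.428692))
       = 1.330648
Iteration 4:
  f(1.274094) = -0.205838
  f(1.330648) = 0.025430
  x_5 = 1.330648 - 0.025430×(1.330648 - 1.274094)/(0.025430 - (-0.205838))
       = 1.324429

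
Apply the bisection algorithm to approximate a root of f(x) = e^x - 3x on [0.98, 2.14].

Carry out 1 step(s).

f(x) = e^x - 3x
Initial interval: [0.98, 2.14]

Iteration 1:
  c_1 = (0.980000 + 2.140000)/2 = 1.560000
  f(c_1) = f(1.560000) = 0.078821
  f(a) × f(c) < 0, new interval: [0.980000, 1.560000]

After 1 iteration(s), the approximation is c_1 = 1.560000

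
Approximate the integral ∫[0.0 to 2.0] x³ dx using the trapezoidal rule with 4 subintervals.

f(x) = x³
a = 0.0, b = 2.0, n = 4
h = (b - a)/n = 0.500000

Trapezoidal rule: (h/2)[f(x₀) + 2f(x₁) + 2f(x₂) + ... + f(xₙ)]

x_0 = 0.0000, f(x_0) = 0.000000, coefficient = 1
x_1 = 0.5000, f(x_1) = 0.125000, coefficient = 2
x_2 = 1.0000, f(x_2) = 1.000000, coefficient = 2
x_3 = 1.5000, f(x_3) = 3.375000, coefficient = 2
x_4 = 2.0000, f(x_4) = 8.000000, coefficient = 1

I ≈ (0.500000/2) × 17.000000 = 4.250000
Exact value: 4.000000
Error: 0.250000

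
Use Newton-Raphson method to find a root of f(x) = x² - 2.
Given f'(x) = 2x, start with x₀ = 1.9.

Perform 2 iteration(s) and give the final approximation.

f(x) = x² - 2
f'(x) = 2x
x₀ = 1.9

Newton-Raphson formula: x_{n+1} = x_n - f(x_n)/f'(x_n)

Iteration 1:
  f(1.900000) = 1.610000
  f'(1.900000) = 3.800000
  x_1 = 1.900000 - 1.610000/3.800000 = 1.476316
Iteration 2:
  f(1.476316) = 0.179508
  f'(1.476316) = 2.952632
  x_2 = 1.476316 - 0.179508/2.952632 = 1.415520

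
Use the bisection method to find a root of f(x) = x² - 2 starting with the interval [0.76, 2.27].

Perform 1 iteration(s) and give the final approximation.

f(x) = x² - 2
Initial interval: [0.76, 2.27]

Iteration 1:
  c_1 = (0.760000 + 2.270000)/2 = 1.515000
  f(c_1) = f(1.515000) = 0.295225
  f(a) × f(c) < 0, new interval: [0.760000, 1.515000]

After 1 iteration(s), the approximation is c_1 = 1.515000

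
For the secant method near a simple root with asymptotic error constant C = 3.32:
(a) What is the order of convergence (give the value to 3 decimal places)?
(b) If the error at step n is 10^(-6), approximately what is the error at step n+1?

(a) Secant method has superlinear convergence with order φ = (1+√5)/2 ≈ 1.618.
    This means |e_{n+1}| ≈ C|e_n|^1.618.

(b) With |e_n| = 10^(-6) and C = 3.32:
    |e_{n+1}| ≈ 3.32 × (10^(-6))^1.618 = 3.32 × 10^(-9.71)

(a) ≈ 1.618 (golden ratio); (b) |e_{n+1}| ≈ 6.500e-10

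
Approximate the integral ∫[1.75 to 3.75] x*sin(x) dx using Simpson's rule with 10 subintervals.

f(x) = x*sin(x)
a = 1.75, b = 3.75, n = 10
h = (b - a)/n = 0.200000

Simpson's rule: (h/3)[f(x₀) + 4f(x₁) + 2f(x₂) + ... + f(xₙ)]

x_0 = 1.7500, f(x_0) = 1.721975, coefficient = 1
x_1 = 1.9500, f(x_1) = 1.811471, coefficient = 4
x_2 = 2.1500, f(x_2) = 1.799332, coefficient = 2
x_3 = 2.3500, f(x_3) = 1.671962, coefficient = 4
x_4 = 2.5500, f(x_4) = 1.422093, coefficient = 2
x_5 = 2.7500, f(x_5) = 1.049568, coefficient = 4
x_6 = 2.9500, f(x_6) = 0.561747, coefficient = 2
x_7 = 3.1500, f(x_7) = -0.026483, coefficient = 4
x_8 = 3.3500, f(x_8) = -0.693122, coefficient = 2
x_9 = 3.5500, f(x_9) = -1.409876, coefficient = 4
x_10 = 3.7500, f(x_10) = -2.143355, coefficient = 1

I ≈ (0.200000/3) × 18.145294 = 1.209686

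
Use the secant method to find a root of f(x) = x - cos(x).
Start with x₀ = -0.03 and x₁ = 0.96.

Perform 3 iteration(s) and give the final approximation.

f(x) = x - cos(x)
x₀ = -0.03, x₁ = 0.96

Secant formula: x_{n+1} = x_n - f(x_n)(x_n - x_{n-1})/(f(x_n) - f(x_{n-1}))

Iteration 1:
  f(-0.030000) = -1.029550
  f(0.960000) = 0.386480
  x_2 = 0.960000 - 0.386480×(0.960000 - (-0.030000))/(0.386480 - (-1.029550))
       = 0.689797
Iteration 2:
  f(0.960000) = 0.386480
  f(0.689797) = -0.081578
  x_3 = 0.689797 - (-0.081578)×(0.689797 - 0.960000)/(-0.081578 - 0.386480)
       = 0.736891
Iteration 3:
  f(0.689797) = -0.081578
  f(0.736891) = -0.003671
  x_4 = 0.736891 - (-0.003671)×(0.736891 - 0.689797)/(-0.003671 - (-0.081578))
       = 0.739110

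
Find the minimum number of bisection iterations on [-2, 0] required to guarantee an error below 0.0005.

We need (b-a)/2^n ≤ 0.0005
(0 - (-2))/2^n ≤ 0.0005
2/2^n ≤ 0.0005
2^n ≥ 4000
n ≥ log₂(4000) = 11.97
n ≥ 12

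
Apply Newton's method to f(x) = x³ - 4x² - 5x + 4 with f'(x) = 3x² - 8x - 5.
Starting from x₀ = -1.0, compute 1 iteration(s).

f(x) = x³ - 4x² - 5x + 4
f'(x) = 3x² - 8x - 5
x₀ = -1.0

Newton-Raphson formula: x_{n+1} = x_n - f(x_n)/f'(x_n)

Iteration 1:
  f(-1.000000) = 4.000000
  f'(-1.000000) = 6.000000
  x_1 = -1.000000 - 4.000000/6.000000 = -1.666667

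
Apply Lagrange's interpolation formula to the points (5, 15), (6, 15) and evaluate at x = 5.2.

Lagrange interpolation formula:
P(x) = Σ yᵢ × Lᵢ(x)
where Lᵢ(x) = Π_{j≠i} (x - xⱼ)/(xᵢ - xⱼ)

L_0(5.2) = (5.2 - 6)/(5 - 6) = 0.800000
L_1(5.2) = (5.2 - 5)/(6 - 5) = 0.200000

P(5.2) = 15×L_0(5.2) + 15×L_1(5.2)
P(5.2) = 15.000000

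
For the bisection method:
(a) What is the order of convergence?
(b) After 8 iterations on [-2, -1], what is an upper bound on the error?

(a) Bisection has linear (order 1) convergence; the error is halved each step.

(b) Error bound = (b-a)/2^n = (-1 - (-2))/2^{8}
    = 1/2^{8}

(a) 1 (linear); (b) error ≤ 3.91e-03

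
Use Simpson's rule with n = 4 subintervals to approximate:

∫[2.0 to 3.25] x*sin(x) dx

f(x) = x*sin(x)
a = 2.0, b = 3.25, n = 4
h = (b - a)/n = 0.312500

Simpson's rule: (h/3)[f(x₀) + 4f(x₁) + 2f(x₂) + ... + f(xₙ)]

x_0 = 2.0000, f(x_0) = 1.818595, coefficient = 1
x_1 = 2.3125, f(x_1) = 1.705050, coefficient = 4
x_2 = 2.6250, f(x_2) = 1.296541, coefficient = 2
x_3 = 2.9375, f(x_3) = 0.595369, coefficient = 4
x_4 = 3.2500, f(x_4) = -0.351634, coefficient = 1

I ≈ (0.312500/3) × 13.261715 = 1.381429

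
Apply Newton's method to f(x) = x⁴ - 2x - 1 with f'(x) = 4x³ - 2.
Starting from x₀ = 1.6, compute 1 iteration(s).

f(x) = x⁴ - 2x - 1
f'(x) = 4x³ - 2
x₀ = 1.6

Newton-Raphson formula: x_{n+1} = x_n - f(x_n)/f'(x_n)

Iteration 1:
  f(1.600000) = 2.353600
  f'(1.600000) = 14.384000
  x_1 = 1.600000 - 2.353600/14.384000 = 1.436374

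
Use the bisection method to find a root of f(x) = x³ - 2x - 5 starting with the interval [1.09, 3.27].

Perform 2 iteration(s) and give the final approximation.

f(x) = x³ - 2x - 5
Initial interval: [1.09, 3.27]

Iteration 1:
  c_1 = (1.090000 + 3.270000)/2 = 2.180000
  f(c_1) = f(2.180000) = 1.000232
  f(a) × f(c) < 0, new interval: [1.090000, 2.180000]
Iteration 2:
  c_2 = (1.090000 + 2.180000)/2 = 1.635000
  f(c_2) = f(1.635000) = -3.899277
  f(a) × f(c) ≥ 0, new interval: [1.635000, 2.180000]

After 2 iteration(s), the approximation is c_2 = 1.635000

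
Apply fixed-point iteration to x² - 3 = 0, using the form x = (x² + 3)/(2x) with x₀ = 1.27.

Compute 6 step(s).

Equation: x² - 3 = 0
Fixed-point form: x = (x² + 3)/(2x)
x₀ = 1.27

x_1 = g(1.270000) = 1.816102
x_2 = g(1.816102) = 1.733996
x_3 = g(1.733996) = 1.732052
x_4 = g(1.732052) = 1.732051
x_5 = g(1.732051) = 1.732051
x_6 = g(1.732051) = 1.732051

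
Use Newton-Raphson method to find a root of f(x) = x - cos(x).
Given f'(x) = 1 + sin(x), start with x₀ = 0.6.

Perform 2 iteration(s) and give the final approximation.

f(x) = x - cos(x)
f'(x) = 1 + sin(x)
x₀ = 0.6

Newton-Raphson formula: x_{n+1} = x_n - f(x_n)/f'(x_n)

Iteration 1:
  f(0.600000) = -0.225336
  f'(0.600000) = 1.564642
  x_1 = 0.600000 - (-0.225336)/1.564642 = 0.744017
Iteration 2:
  f(0.744017) = 0.008264
  f'(0.744017) = 1.677249
  x_2 = 0.744017 - 0.008264/1.677249 = 0.739090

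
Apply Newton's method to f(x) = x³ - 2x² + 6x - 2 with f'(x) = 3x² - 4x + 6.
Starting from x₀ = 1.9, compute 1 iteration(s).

f(x) = x³ - 2x² + 6x - 2
f'(x) = 3x² - 4x + 6
x₀ = 1.9

Newton-Raphson formula: x_{n+1} = x_n - f(x_n)/f'(x_n)

Iteration 1:
  f(1.900000) = 9.039000
  f'(1.900000) = 9.230000
  x_1 = 1.900000 - 9.039000/9.230000 = 0.920693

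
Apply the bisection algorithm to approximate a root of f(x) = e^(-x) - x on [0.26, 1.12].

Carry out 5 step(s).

f(x) = e^(-x) - x
Initial interval: [0.26, 1.12]

Iteration 1:
  c_1 = (0.260000 + 1.120000)/2 = 0.690000
  f(c_1) = f(0.690000) = -0.188424
  f(a) × f(c) < 0, new interval: [0.260000, 0.690000]
Iteration 2:
  c_2 = (0.260000 + 0.690000)/2 = 0.475000
  f(c_2) = f(0.475000) = 0.146885
  f(a) × f(c) ≥ 0, new interval: [0.475000, 0.690000]
Iteration 3:
  c_3 = (0.475000 + 0.690000)/2 = 0.582500
  f(c_3) = f(0.582500) = -0.024000
  f(a) × f(c) < 0, new interval: [0.475000, 0.582500]
Iteration 4:
  c_4 = (0.475000 + 0.582500)/2 = 0.528750
  f(c_4) = f(0.528750) = 0.060591
  f(a) × f(c) ≥ 0, new interval: [0.528750, 0.582500]
Iteration 5:
  c_5 = (0.528750 + 0.582500)/2 = 0.555625
  f(c_5) = f(0.555625) = 0.018089
  f(a) × f(c) ≥ 0, new interval: [0.555625, 0.582500]

After 5 iteration(s), the approximation is c_5 = 0.555625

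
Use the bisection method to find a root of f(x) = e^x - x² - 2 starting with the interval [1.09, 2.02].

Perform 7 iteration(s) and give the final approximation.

f(x) = e^x - x² - 2
Initial interval: [1.09, 2.02]

Iteration 1:
  c_1 = (1.090000 + 2.020000)/2 = 1.555000
  f(c_1) = f(1.555000) = 0.317062
  f(a) × f(c) < 0, new interval: [1.090000, 1.555000]
Iteration 2:
  c_2 = (1.090000 + 1.555000)/2 = 1.322500
  f(c_2) = f(1.322500) = 0.003785
  f(a) × f(c) < 0, new interval: [1.090000, 1.322500]
Iteration 3:
  c_3 = (1.090000 + 1.322500)/2 = 1.206250
  f(c_3) = f(1.206250) = -0.114106
  f(a) × f(c) ≥ 0, new interval: [1.206250, 1.322500]
Iteration 4:
  c_4 = (1.206250 + 1.322500)/2 = 1.264375
  f(c_4) = f(1.264375) = -0.057765
  f(a) × f(c) ≥ 0, new interval: [1.264375, 1.322500]
Iteration 5:
  c_5 = (1.264375 + 1.322500)/2 = 1.293438
  f(c_5) = f(1.293438) = -0.027685
  f(a) × f(c) ≥ 0, new interval: [1.293438, 1.322500]
Iteration 6:
  c_6 = (1.293438 + 1.322500)/2 = 1.307969
  f(c_6) = f(1.307969) = -0.012129
  f(a) × f(c) ≥ 0, new interval: [1.307969, 1.322500]
Iteration 7:
  c_7 = (1.307969 + 1.322500)/2 = 1.315234
  f(c_7) = f(1.315234) = -0.004217
  f(a) × f(c) ≥ 0, new interval: [1.315234, 1.322500]

After 7 iteration(s), the approximation is c_7 = 1.315234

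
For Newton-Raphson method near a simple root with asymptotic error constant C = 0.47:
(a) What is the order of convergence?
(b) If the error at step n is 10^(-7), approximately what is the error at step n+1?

(a) Newton-Raphson has quadratic (order 2) convergence near simple roots.
    This means |e_{n+1}| ≈ C|e_n|².

(b) With |e_n| = 10^(-7) and C = 0.47:
    |e_{n+1}| ≈ 0.47 × (10^(-7))² = 0.47 × 10^(-14)

(a) 2 (quadratic); (b) |e_{n+1}| ≈ 4.700e-15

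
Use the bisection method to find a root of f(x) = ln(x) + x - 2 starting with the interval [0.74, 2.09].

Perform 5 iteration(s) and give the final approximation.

f(x) = ln(x) + x - 2
Initial interval: [0.74, 2.09]

Iteration 1:
  c_1 = (0.740000 + 2.090000)/2 = 1.415000
  f(c_1) = f(1.415000) = -0.237870
  f(a) × f(c) ≥ 0, new interval: [1.415000, 2.090000]
Iteration 2:
  c_2 = (1.415000 + 2.090000)/2 = 1.752500
  f(c_2) = f(1.752500) = 0.313543
  f(a) × f(c) < 0, new interval: [1.415000, 1.752500]
Iteration 3:
  c_3 = (1.415000 + 1.752500)/2 = 1.583750
  f(c_3) = f(1.583750) = 0.043545
  f(a) × f(c) < 0, new interval: [1.415000, 1.583750]
Iteration 4:
  c_4 = (1.415000 + 1.583750)/2 = 1.499375
  f(c_4) = f(1.499375) = -0.095577
  f(a) × f(c) ≥ 0, new interval: [1.499375, 1.583750]
Iteration 5:
  c_5 = (1.499375 + 1.583750)/2 = 1.541562
  f(c_5) = f(1.541562) = -0.025641
  f(a) × f(c) ≥ 0, new interval: [1.541562, 1.583750]

After 5 iteration(s), the approximation is c_5 = 1.541562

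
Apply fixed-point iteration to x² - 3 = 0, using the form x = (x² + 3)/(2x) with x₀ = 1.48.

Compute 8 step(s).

Equation: x² - 3 = 0
Fixed-point form: x = (x² + 3)/(2x)
x₀ = 1.48

x_1 = g(1.480000) = 1.753514
x_2 = g(1.753514) = 1.732182
x_3 = g(1.732182) = 1.732051
x_4 = g(1.732051) = 1.732051
x_5 = g(1.732051) = 1.732051
x_6 = g(1.732051) = 1.732051
x_7 = g(1.732051) = 1.732051
x_8 = g(1.732051) = 1.732051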